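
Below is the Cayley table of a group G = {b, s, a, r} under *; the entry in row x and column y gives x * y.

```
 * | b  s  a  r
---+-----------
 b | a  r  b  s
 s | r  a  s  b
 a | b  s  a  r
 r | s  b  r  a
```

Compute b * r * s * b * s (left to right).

r

b * r = s
s * s = a
a * b = b
b * s = r
(Structurally, G here is isomorphic to the Klein four-group V_4.)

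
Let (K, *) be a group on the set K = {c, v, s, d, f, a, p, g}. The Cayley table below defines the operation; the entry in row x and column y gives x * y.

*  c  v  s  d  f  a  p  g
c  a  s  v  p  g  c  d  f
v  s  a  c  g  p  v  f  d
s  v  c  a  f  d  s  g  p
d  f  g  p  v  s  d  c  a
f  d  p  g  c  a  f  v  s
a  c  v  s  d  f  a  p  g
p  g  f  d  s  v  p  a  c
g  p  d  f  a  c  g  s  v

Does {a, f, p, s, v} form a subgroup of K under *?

No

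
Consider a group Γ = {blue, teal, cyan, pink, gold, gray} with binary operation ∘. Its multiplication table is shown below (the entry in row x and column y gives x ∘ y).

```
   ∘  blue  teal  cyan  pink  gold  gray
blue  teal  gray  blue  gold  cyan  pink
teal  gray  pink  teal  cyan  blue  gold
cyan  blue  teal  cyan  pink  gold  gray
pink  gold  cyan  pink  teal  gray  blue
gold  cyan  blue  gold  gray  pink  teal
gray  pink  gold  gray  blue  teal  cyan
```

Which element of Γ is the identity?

cyan

The identity e satisfies e ∘ x = x for all x, so its row in the table reproduces the column headers.
Row cyan reads: blue, teal, cyan, pink, gold, gray — exactly the header order. So cyan is the identity.
(Structurally, Γ here is isomorphic to the cyclic group Z_6.)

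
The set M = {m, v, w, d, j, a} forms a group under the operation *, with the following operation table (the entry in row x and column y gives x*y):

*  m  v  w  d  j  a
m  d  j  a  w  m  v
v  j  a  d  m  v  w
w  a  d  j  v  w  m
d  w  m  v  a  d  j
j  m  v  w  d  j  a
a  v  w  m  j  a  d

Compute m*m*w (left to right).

v

m*m = d
d*w = v
(Structurally, M here is isomorphic to the cyclic group Z_6.)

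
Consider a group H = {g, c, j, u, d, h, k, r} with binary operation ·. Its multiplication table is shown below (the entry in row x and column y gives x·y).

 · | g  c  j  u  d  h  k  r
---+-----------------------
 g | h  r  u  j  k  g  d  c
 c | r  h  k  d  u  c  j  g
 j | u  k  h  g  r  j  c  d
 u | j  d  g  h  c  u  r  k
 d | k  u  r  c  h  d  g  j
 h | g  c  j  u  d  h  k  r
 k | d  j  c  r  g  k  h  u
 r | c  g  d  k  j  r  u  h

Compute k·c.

j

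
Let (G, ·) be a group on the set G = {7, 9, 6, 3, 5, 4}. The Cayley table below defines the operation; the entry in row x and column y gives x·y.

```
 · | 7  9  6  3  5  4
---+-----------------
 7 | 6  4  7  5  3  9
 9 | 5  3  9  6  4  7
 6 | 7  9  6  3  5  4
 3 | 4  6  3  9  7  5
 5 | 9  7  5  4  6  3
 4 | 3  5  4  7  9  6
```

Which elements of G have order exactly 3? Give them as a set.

{3, 9}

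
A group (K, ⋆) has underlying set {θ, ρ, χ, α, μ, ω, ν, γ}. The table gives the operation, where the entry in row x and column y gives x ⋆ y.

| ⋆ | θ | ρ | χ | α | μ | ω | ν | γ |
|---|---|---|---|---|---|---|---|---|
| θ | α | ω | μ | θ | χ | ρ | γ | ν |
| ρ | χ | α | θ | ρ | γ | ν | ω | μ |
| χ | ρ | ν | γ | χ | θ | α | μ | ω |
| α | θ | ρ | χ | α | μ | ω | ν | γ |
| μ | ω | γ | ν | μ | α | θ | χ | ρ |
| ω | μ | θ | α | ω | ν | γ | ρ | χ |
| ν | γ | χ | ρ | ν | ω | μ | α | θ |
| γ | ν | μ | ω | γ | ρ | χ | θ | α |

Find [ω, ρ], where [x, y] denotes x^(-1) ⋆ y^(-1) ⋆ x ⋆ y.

Identity is α; from the table ω^(-1) = χ and ρ^(-1) = ρ.
χ ⋆ ρ = ν
ν ⋆ ω = μ
μ ⋆ ρ = γ

γ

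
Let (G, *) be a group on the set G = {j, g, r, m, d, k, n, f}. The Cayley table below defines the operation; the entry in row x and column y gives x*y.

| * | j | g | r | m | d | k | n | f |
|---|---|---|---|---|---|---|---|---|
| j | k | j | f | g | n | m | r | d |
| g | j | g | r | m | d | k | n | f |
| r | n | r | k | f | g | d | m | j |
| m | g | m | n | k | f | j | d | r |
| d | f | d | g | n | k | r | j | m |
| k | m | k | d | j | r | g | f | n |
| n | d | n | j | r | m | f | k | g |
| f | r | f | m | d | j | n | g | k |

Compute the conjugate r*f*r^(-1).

n

The identity is g. In row r, the entry g sits in column d, so r^(-1) = d.
r*f = j
j*d = n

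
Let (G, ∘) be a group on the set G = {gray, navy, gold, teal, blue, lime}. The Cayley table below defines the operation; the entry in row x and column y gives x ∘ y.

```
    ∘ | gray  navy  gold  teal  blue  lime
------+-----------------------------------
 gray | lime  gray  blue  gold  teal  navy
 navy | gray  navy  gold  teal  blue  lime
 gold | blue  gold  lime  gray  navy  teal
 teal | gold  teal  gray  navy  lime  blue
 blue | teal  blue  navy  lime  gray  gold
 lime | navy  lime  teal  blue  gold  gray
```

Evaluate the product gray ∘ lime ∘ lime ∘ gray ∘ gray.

gray ∘ lime = navy
navy ∘ lime = lime
lime ∘ gray = navy
navy ∘ gray = gray

gray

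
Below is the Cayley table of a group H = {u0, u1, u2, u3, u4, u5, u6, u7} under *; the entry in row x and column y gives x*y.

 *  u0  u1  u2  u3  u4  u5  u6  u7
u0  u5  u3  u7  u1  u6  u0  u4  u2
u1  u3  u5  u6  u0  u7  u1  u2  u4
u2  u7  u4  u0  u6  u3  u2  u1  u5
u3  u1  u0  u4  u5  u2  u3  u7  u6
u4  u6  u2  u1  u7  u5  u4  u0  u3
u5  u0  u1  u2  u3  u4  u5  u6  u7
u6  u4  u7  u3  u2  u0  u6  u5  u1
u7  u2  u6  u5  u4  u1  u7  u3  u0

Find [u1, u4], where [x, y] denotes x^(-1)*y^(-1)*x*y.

Identity is u5; from the table u1^(-1) = u1 and u4^(-1) = u4.
u1*u4 = u7
u7*u1 = u6
u6*u4 = u0

u0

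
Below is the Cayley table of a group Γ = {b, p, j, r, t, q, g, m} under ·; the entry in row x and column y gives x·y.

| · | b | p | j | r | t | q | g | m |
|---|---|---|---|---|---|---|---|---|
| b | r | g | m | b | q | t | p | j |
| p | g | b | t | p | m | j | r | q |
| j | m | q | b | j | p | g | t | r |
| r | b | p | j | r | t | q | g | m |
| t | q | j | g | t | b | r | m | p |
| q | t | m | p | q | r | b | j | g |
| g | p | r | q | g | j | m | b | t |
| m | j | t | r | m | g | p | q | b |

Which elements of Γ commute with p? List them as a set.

{b, g, p, r}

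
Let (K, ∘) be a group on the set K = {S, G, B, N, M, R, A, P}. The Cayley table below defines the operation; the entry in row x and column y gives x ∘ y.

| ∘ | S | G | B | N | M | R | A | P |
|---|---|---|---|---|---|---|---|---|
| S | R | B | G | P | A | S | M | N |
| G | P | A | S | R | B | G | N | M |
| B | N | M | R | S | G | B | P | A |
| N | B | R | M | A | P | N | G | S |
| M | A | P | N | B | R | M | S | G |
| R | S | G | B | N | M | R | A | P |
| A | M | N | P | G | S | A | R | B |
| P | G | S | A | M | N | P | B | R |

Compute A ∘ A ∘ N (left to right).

N

A ∘ A = R
R ∘ N = N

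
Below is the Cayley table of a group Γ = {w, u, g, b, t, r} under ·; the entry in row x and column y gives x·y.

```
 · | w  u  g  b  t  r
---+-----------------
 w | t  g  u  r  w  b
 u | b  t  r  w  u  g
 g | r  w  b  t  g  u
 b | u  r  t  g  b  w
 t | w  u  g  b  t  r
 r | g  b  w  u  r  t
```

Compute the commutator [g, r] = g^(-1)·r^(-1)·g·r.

Identity is t; from the table g^(-1) = b and r^(-1) = r.
b·r = w
w·g = u
u·r = g

g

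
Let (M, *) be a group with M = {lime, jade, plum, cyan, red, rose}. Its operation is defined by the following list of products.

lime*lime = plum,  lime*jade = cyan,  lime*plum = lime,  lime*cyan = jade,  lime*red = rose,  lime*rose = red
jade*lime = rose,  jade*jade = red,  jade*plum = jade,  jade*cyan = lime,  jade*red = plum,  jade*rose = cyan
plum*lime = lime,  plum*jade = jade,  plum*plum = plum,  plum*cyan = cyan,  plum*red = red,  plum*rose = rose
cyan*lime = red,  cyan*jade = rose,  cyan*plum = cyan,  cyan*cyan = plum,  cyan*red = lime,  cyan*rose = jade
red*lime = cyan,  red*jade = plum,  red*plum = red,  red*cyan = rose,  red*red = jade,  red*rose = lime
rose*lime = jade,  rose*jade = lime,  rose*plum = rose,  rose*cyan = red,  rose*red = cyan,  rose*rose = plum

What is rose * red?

Read row rose, column red: rose * red = cyan.

cyan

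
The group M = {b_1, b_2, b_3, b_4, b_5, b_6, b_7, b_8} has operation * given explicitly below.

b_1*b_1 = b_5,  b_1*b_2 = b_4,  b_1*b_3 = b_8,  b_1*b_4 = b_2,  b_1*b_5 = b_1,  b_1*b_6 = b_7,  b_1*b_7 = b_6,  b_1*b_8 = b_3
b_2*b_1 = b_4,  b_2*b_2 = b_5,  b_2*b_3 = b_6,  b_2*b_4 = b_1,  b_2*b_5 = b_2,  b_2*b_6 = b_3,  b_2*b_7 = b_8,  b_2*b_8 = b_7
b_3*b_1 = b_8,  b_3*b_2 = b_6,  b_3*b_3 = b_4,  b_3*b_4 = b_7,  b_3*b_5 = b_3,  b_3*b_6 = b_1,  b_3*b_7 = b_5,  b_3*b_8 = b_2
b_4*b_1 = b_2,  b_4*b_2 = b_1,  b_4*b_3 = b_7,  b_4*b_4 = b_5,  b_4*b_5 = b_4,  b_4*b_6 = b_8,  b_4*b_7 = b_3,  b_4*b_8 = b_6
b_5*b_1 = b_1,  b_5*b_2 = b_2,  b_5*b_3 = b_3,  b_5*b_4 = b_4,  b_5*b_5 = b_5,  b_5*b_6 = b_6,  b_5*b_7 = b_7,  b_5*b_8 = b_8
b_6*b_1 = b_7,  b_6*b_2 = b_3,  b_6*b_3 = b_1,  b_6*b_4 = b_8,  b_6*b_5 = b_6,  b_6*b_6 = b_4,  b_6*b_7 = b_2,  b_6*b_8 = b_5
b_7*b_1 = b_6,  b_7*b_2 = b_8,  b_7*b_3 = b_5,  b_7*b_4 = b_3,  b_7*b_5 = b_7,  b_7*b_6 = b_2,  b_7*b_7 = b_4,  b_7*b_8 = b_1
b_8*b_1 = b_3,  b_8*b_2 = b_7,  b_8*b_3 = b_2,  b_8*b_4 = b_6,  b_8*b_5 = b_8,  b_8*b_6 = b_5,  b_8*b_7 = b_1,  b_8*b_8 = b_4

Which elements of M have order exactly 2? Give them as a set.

Identity is b_5. Compute the order of each non-identity element by repeated multiplication:
  b_1: b_1 → b_5  (order 2)
  b_2: b_2 → b_5  (order 2)
  b_3: b_3 → b_4 → b_7 → b_5  (order 4)
  b_4: b_4 → b_5  (order 2)
  b_6: b_6 → b_4 → b_8 → b_5  (order 4)
  b_7: b_7 → b_4 → b_3 → b_5  (order 4)
  b_8: b_8 → b_4 → b_6 → b_5  (order 4)
Elements of order 2: {b_1, b_2, b_4}.
(Structurally, M here is isomorphic to Z_2 x Z_4.)

{b_1, b_2, b_4}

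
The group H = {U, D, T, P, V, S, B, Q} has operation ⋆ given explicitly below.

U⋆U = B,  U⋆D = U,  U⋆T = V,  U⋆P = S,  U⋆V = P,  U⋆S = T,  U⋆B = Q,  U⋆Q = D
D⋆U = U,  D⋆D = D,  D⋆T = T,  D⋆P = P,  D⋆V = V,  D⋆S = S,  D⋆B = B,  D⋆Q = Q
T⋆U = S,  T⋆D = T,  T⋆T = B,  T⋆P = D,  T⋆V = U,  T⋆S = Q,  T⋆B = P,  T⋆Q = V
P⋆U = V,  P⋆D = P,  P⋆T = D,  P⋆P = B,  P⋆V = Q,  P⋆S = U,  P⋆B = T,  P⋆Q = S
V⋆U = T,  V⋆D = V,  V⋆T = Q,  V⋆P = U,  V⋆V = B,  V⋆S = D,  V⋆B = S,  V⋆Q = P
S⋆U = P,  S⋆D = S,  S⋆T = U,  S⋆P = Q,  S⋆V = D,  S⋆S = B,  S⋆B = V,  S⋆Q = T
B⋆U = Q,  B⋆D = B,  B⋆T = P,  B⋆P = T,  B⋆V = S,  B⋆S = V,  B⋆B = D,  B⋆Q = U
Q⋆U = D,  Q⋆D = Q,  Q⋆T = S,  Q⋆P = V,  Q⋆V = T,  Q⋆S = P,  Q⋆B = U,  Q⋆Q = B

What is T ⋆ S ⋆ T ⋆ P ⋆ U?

D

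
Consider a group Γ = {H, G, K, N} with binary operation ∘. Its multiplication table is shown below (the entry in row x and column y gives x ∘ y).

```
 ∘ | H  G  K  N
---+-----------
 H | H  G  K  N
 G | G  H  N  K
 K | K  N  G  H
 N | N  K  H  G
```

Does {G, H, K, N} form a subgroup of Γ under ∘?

Yes

{G, H, K, N} contains the identity H.
Checking products: every product of two elements of {G, H, K, N} (read from the table) lies in {G, H, K, N}, so the set is closed.
In a finite group, a nonempty closed subset is a subgroup. So {G, H, K, N} ≤ Γ.
(Structurally, Γ here is isomorphic to the cyclic group Z_4.)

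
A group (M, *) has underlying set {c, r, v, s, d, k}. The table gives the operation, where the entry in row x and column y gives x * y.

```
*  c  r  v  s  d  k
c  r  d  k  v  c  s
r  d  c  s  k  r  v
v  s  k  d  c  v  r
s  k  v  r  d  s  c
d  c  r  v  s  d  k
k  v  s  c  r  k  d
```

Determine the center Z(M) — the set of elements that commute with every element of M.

An element z is central iff its row equals its column in the table.
For s: s * c = k ≠ v = c * s, so s ∉ Z.
Checking each element this way leaves Z(M) = {d}.
(Structurally, M here is isomorphic to the symmetric group S_3.)

{d}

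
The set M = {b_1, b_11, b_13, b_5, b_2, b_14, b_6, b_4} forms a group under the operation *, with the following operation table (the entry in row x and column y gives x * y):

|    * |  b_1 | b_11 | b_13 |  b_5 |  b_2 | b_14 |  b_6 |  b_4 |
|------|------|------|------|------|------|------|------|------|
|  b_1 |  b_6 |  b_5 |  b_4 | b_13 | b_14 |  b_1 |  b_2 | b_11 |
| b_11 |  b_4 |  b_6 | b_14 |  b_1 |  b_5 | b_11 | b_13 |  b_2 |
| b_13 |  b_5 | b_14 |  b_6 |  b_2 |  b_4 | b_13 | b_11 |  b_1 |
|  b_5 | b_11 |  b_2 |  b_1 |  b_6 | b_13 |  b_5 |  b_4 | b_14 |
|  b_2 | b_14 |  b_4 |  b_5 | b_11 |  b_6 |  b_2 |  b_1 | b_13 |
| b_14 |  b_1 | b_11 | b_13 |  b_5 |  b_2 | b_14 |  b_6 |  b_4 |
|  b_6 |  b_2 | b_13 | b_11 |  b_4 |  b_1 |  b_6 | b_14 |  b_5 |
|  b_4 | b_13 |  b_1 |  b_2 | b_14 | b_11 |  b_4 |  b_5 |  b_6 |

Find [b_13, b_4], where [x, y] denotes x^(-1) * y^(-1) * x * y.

Identity is b_14; from the table b_13^(-1) = b_11 and b_4^(-1) = b_5.
b_11 * b_5 = b_1
b_1 * b_13 = b_4
b_4 * b_4 = b_6
(Structurally, M here is isomorphic to the quaternion group Q_8.)

b_6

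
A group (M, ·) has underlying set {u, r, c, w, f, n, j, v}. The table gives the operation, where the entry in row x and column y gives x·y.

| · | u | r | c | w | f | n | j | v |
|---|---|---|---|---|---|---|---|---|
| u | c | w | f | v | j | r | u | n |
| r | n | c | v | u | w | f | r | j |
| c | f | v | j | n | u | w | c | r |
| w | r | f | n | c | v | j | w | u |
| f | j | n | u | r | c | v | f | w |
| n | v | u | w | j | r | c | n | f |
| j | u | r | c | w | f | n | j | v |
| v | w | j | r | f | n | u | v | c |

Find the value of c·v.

Read row c, column v: c·v = r.

r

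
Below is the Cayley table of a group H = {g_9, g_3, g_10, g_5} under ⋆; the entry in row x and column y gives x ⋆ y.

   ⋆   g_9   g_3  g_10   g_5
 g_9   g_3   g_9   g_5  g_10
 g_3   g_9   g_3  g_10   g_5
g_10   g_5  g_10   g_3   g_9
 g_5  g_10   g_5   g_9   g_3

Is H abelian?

Yes

Check whether the table is symmetric across its main diagonal.
Every entry (row x, col y) equals the entry (row y, col x), so H is abelian.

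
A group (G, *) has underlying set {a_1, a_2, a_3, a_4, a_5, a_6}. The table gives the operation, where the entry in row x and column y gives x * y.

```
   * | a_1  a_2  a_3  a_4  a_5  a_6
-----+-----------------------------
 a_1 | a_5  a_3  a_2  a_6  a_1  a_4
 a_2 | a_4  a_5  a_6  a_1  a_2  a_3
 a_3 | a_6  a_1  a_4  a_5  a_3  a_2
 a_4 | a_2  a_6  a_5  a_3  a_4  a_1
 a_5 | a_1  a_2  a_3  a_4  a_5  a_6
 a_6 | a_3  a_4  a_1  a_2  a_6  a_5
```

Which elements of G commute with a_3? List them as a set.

Compare row a_3 with column a_3 entry by entry.
a_4 * a_3 = a_5 = a_3 * a_4, so a_4 commutes with a_3.
a_6 * a_3 = a_1 but a_3 * a_6 = a_2, so a_6 does not.
Collecting the elements that commute with a_3: C(a_3) = {a_3, a_4, a_5}.

{a_3, a_4, a_5}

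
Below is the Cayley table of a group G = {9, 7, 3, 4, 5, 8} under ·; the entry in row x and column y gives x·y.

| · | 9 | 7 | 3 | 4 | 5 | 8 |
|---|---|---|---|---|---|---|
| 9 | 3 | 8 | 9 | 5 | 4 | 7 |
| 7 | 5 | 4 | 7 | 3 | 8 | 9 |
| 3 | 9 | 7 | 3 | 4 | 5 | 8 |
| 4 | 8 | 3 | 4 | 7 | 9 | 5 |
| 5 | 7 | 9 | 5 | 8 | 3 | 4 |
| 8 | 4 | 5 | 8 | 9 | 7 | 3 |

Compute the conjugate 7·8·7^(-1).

5

The identity is 3. In row 7, the entry 3 sits in column 4, so 7^(-1) = 4.
7·8 = 9
9·4 = 5
(Structurally, G here is isomorphic to the symmetric group S_3.)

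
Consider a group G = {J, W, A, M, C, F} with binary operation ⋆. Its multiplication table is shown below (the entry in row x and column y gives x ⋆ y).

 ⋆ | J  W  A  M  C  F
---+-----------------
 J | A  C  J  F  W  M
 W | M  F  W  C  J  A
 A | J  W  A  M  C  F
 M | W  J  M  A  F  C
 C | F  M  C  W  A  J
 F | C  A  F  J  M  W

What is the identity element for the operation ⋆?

A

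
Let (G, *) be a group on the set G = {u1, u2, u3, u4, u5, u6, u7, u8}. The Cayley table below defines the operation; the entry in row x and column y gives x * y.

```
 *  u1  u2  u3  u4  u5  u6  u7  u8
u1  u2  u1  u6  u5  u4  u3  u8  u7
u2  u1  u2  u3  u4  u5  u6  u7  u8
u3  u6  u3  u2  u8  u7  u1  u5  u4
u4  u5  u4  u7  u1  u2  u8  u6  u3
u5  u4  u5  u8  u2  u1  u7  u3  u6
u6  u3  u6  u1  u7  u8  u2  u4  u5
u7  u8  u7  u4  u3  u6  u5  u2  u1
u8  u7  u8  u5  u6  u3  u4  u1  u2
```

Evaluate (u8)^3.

u8^1 = u8
u8^2 = u8 * u8 = u2
u8^3 = u2 * u8 = u8

u8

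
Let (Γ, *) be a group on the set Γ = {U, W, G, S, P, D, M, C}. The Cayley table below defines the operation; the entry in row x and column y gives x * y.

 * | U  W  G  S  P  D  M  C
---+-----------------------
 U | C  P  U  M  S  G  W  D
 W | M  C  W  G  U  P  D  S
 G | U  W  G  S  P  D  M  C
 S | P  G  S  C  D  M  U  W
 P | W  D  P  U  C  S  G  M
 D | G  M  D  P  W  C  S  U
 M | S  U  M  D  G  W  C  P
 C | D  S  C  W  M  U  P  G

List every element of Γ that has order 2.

{C}

Identity is G. Compute the order of each non-identity element by repeated multiplication:
  U: U → C → D → G  (order 4)
  W: W → C → S → G  (order 4)
  S: S → C → W → G  (order 4)
  P: P → C → M → G  (order 4)
  D: D → C → U → G  (order 4)
  M: M → C → P → G  (order 4)
  C: C → G  (order 2)
Elements of order 2: {C}.
(Structurally, Γ here is isomorphic to the quaternion group Q_8.)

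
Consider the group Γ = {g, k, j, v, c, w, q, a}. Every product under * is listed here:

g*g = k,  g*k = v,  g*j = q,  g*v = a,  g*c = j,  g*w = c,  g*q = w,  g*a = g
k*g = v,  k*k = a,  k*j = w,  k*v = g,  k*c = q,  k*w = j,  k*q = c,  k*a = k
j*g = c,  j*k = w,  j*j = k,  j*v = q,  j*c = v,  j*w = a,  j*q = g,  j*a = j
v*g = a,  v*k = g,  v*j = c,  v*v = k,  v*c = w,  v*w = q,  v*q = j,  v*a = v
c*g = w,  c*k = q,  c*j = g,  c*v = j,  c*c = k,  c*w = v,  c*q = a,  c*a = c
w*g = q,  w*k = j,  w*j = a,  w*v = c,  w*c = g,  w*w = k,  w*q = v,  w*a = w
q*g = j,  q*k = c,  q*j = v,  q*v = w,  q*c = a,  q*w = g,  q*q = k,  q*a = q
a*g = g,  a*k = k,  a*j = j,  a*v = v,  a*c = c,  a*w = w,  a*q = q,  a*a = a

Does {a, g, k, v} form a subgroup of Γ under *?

{a, g, k, v} contains the identity a.
Checking products: every product of two elements of {a, g, k, v} (read from the table) lies in {a, g, k, v}, so the set is closed.
In a finite group, a nonempty closed subset is a subgroup. So {a, g, k, v} ≤ Γ.

Yes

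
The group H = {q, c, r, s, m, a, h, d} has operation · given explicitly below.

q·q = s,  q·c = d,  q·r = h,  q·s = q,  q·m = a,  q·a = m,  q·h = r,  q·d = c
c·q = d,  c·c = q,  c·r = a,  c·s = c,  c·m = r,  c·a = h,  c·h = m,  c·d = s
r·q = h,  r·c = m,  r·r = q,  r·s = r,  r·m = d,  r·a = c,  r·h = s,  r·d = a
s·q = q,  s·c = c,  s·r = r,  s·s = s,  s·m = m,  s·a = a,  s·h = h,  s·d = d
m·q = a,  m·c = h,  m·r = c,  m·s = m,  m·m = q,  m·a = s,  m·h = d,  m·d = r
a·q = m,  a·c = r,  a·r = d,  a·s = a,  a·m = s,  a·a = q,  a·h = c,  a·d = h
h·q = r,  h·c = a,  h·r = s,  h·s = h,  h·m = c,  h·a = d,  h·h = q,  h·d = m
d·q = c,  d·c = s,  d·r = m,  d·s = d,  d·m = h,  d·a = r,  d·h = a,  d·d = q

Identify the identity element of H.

s

The identity e satisfies e·x = x for all x, so its row in the table reproduces the column headers.
Row s reads: q, c, r, s, m, a, h, d — exactly the header order. So s is the identity.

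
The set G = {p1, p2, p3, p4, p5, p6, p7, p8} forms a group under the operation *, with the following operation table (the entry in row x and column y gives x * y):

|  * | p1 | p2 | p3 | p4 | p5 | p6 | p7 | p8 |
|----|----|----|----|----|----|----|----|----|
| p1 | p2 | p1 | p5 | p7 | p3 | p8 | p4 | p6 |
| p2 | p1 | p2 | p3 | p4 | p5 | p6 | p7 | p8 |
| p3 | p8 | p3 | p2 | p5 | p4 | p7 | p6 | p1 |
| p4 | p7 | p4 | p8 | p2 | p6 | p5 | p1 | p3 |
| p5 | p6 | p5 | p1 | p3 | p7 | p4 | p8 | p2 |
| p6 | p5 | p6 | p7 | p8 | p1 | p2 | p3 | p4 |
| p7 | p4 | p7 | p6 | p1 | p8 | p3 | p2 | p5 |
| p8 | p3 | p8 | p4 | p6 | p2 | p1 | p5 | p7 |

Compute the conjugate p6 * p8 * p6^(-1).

The identity is p2. In row p6, the entry p2 sits in column p6, so p6^(-1) = p6.
p6 * p8 = p4
p4 * p6 = p5
(Structurally, G here is isomorphic to the dihedral group D_4.)

p5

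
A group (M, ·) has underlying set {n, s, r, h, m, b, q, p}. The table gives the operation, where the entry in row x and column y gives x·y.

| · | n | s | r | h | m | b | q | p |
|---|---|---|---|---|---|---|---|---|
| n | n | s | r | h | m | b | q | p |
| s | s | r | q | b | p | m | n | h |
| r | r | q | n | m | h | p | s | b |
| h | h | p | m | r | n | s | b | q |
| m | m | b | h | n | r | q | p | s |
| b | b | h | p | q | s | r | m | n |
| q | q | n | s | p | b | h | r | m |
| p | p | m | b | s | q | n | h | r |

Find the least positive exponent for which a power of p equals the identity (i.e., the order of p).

4

The identity element is n (its row matches the header).
p^1 = p
p^2 = p·p = r
p^3 = r·p = b
p^4 = b·p = n
The first power of p equal to the identity is p^4, so ord(p) = 4.
(Structurally, M here is isomorphic to the quaternion group Q_8.)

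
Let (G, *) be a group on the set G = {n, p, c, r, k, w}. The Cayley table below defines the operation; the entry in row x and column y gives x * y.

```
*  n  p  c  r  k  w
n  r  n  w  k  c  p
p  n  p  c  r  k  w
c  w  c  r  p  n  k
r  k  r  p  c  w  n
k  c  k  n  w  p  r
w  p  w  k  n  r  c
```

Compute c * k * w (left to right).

p

c * k = n
n * w = p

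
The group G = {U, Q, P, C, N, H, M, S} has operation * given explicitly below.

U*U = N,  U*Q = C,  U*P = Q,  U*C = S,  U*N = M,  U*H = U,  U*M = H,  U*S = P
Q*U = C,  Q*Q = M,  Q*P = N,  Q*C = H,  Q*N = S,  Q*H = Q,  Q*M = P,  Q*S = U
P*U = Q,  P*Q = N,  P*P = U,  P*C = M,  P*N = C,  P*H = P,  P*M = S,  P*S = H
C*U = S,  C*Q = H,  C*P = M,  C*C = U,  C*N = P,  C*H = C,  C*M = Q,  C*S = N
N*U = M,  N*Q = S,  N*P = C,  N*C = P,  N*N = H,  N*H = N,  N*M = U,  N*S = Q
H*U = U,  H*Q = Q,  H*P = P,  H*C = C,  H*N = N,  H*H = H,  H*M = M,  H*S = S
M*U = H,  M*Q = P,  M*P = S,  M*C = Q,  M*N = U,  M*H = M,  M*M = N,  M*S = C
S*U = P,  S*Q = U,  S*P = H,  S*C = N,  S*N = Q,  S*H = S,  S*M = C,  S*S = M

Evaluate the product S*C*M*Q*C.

S*C = N
N*M = U
U*Q = C
C*C = U

U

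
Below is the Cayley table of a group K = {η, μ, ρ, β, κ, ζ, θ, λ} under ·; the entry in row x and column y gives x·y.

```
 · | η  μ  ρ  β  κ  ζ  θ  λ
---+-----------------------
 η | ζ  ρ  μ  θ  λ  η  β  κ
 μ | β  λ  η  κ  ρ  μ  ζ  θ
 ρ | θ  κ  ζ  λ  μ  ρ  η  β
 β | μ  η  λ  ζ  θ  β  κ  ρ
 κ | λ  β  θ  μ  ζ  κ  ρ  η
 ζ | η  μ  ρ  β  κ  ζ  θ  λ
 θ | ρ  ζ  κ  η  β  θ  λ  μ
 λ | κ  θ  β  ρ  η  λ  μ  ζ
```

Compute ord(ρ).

The identity element is ζ (its row matches the header).
ρ^1 = ρ
ρ^2 = ρ·ρ = ζ
The first power of ρ equal to the identity is ρ^2, so ord(ρ) = 2.
(Structurally, K here is isomorphic to the dihedral group D_4.)

2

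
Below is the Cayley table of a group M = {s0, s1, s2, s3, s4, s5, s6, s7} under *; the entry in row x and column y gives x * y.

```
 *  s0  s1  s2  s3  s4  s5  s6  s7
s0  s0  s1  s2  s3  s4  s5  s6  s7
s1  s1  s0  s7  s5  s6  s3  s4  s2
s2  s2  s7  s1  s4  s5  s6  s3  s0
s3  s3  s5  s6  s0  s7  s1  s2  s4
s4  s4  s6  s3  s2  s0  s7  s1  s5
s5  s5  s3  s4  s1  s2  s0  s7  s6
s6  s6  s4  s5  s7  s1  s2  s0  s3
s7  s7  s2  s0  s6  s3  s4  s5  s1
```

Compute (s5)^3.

s5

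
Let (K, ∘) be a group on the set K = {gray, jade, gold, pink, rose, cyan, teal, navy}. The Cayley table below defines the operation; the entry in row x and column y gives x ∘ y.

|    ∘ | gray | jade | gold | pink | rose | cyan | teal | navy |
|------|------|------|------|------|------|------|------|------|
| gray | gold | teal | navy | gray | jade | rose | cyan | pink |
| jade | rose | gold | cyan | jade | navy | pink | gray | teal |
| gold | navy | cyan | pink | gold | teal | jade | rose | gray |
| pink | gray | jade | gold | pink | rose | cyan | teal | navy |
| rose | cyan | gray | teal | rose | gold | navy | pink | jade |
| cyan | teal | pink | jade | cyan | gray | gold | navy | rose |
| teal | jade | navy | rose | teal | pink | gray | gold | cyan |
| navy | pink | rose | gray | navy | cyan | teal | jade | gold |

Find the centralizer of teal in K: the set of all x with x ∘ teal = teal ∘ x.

{gold, pink, rose, teal}

Compare row teal with column teal entry by entry.
gold ∘ teal = rose = teal ∘ gold, so gold commutes with teal.
jade ∘ teal = gray but teal ∘ jade = navy, so jade does not.
Collecting the elements that commute with teal: C(teal) = {gold, pink, rose, teal}.
(Structurally, K here is isomorphic to the quaternion group Q_8.)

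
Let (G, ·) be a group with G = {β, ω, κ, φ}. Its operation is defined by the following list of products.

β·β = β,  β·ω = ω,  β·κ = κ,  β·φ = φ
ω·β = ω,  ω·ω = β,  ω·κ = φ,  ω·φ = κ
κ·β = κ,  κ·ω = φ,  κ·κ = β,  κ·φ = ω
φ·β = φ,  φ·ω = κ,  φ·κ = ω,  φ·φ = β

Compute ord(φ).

The identity element is β (its row matches the header).
φ^1 = φ
φ^2 = φ·φ = β
The first power of φ equal to the identity is φ^2, so ord(φ) = 2.

2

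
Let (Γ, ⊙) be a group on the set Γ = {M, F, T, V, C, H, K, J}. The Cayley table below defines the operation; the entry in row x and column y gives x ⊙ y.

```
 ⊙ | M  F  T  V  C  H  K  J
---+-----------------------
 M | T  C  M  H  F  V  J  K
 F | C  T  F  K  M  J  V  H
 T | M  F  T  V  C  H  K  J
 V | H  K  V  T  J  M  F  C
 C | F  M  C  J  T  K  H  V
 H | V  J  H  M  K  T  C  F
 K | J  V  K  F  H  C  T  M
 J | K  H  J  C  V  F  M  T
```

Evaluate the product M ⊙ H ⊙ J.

M ⊙ H = V
V ⊙ J = C

C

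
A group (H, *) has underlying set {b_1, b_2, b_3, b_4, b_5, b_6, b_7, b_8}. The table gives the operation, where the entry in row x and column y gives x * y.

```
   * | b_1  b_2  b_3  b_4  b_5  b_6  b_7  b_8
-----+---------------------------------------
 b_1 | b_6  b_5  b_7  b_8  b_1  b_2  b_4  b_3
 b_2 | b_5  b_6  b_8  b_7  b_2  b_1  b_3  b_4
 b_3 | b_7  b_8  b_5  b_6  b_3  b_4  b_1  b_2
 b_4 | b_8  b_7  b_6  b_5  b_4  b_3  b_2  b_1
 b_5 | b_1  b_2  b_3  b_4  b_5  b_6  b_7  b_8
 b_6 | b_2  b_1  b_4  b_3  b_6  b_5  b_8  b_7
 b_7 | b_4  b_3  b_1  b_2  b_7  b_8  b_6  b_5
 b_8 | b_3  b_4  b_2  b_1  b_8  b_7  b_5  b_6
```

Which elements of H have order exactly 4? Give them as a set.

Identity is b_5. Compute the order of each non-identity element by repeated multiplication:
  b_1: b_1 → b_6 → b_2 → b_5  (order 4)
  b_2: b_2 → b_6 → b_1 → b_5  (order 4)
  b_3: b_3 → b_5  (order 2)
  b_4: b_4 → b_5  (order 2)
  b_6: b_6 → b_5  (order 2)
  b_7: b_7 → b_6 → b_8 → b_5  (order 4)
  b_8: b_8 → b_6 → b_7 → b_5  (order 4)
Elements of order 4: {b_1, b_2, b_7, b_8}.
(Structurally, H here is isomorphic to Z_2 x Z_4.)

{b_1, b_2, b_7, b_8}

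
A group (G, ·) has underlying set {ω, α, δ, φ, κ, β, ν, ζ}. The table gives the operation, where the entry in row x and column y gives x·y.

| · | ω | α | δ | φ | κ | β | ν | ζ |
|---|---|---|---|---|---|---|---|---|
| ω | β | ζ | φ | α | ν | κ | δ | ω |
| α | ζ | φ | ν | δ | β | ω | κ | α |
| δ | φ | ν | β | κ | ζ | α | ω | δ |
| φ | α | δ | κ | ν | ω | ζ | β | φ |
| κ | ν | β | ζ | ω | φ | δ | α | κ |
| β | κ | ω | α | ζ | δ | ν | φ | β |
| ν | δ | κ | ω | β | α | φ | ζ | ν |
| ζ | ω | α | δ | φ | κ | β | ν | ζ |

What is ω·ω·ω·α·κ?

ω·ω = β
β·ω = κ
κ·α = β
β·κ = δ

δ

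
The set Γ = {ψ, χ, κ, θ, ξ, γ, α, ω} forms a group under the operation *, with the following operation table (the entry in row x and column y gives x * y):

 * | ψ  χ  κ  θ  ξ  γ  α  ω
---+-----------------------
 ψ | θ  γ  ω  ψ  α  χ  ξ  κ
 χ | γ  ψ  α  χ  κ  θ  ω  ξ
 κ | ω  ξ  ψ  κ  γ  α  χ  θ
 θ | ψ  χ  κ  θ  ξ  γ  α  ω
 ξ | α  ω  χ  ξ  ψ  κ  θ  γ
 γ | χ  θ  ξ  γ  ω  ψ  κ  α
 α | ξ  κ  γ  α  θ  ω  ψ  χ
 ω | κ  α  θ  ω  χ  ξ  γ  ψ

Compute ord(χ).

The identity element is θ (its row matches the header).
χ^1 = χ
χ^2 = χ * χ = ψ
χ^3 = ψ * χ = γ
χ^4 = γ * χ = θ
The first power of χ equal to the identity is χ^4, so ord(χ) = 4.

4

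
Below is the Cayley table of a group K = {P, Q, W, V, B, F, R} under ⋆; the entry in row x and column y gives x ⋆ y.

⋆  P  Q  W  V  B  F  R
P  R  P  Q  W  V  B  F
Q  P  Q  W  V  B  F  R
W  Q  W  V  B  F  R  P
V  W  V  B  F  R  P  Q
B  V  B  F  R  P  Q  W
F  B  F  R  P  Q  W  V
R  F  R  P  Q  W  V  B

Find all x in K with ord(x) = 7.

Identity is Q. Compute the order of each non-identity element by repeated multiplication:
  P: P → R → F → B → V → W → Q  (order 7)
  W: W → V → B → F → R → P → Q  (order 7)
  V: V → F → P → W → B → R → Q  (order 7)
  B: B → P → V → R → W → F → Q  (order 7)
  F: F → W → R → V → P → B → Q  (order 7)
  R: R → B → W → P → F → V → Q  (order 7)
Elements of order 7: {B, F, P, R, V, W}.

{B, F, P, R, V, W}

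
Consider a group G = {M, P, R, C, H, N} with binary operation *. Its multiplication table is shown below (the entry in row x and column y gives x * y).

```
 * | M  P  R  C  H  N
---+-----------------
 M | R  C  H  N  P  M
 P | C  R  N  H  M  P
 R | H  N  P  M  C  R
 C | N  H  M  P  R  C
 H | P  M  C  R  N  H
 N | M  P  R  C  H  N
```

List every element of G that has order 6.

Identity is N. Compute the order of each non-identity element by repeated multiplication:
  M: M → R → H → P → C → N  (order 6)
  P: P → R → N  (order 3)
  R: R → P → N  (order 3)
  C: C → P → H → R → M → N  (order 6)
  H: H → N  (order 2)
Elements of order 6: {C, M}.

{C, M}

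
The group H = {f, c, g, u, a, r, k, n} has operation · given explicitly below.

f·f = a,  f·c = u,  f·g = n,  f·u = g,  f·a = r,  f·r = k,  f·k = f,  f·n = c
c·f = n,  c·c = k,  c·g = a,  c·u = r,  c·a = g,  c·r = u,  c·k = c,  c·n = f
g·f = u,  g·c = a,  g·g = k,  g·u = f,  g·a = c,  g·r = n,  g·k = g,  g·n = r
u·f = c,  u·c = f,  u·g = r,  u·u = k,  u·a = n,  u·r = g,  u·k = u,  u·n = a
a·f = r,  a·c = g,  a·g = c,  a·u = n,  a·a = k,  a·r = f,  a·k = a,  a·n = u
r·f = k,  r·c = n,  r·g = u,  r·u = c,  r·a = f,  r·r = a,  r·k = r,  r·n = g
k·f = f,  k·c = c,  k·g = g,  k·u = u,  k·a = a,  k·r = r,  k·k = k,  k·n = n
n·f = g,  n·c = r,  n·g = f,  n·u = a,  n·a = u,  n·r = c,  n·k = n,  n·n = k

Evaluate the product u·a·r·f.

u·a = n
n·r = c
c·f = n

n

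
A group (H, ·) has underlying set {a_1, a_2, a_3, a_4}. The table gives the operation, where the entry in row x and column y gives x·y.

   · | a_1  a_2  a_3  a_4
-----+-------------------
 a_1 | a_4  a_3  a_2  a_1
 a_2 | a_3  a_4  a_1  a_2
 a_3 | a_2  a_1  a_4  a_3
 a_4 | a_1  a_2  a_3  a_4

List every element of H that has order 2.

{a_1, a_2, a_3}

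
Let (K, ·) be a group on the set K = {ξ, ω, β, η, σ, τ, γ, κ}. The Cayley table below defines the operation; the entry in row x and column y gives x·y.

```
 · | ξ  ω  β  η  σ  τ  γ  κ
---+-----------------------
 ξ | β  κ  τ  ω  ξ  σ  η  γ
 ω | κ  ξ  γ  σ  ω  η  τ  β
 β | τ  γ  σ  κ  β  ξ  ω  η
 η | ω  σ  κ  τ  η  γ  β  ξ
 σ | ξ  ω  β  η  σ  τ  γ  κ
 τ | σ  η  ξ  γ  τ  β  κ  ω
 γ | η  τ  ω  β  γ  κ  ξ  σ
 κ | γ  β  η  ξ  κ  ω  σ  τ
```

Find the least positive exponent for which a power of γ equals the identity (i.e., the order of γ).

8

The identity element is σ (its row matches the header).
γ^1 = γ
γ^2 = γ·γ = ξ
γ^3 = ξ·γ = η
γ^4 = η·γ = β
γ^5 = β·γ = ω
γ^6 = ω·γ = τ
γ^7 = τ·γ = κ
γ^8 = κ·γ = σ
The first power of γ equal to the identity is γ^8, so ord(γ) = 8.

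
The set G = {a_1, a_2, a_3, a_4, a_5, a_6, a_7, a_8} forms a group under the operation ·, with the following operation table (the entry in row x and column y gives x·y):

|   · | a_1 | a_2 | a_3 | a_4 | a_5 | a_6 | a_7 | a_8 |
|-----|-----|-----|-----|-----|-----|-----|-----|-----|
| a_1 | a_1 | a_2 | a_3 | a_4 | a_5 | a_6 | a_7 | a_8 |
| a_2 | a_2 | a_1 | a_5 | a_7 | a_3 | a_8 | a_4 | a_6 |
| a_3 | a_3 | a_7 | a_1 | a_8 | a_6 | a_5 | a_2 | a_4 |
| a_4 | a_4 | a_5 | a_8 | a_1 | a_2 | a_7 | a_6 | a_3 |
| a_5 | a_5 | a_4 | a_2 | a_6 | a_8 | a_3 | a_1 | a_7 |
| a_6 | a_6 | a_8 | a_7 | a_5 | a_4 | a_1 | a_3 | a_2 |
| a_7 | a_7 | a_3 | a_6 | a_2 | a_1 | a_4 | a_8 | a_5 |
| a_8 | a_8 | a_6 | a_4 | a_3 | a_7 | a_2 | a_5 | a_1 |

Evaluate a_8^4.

a_8^1 = a_8
a_8^2 = a_8·a_8 = a_1
a_8^3 = a_1·a_8 = a_8
a_8^4 = a_8·a_8 = a_1

a_1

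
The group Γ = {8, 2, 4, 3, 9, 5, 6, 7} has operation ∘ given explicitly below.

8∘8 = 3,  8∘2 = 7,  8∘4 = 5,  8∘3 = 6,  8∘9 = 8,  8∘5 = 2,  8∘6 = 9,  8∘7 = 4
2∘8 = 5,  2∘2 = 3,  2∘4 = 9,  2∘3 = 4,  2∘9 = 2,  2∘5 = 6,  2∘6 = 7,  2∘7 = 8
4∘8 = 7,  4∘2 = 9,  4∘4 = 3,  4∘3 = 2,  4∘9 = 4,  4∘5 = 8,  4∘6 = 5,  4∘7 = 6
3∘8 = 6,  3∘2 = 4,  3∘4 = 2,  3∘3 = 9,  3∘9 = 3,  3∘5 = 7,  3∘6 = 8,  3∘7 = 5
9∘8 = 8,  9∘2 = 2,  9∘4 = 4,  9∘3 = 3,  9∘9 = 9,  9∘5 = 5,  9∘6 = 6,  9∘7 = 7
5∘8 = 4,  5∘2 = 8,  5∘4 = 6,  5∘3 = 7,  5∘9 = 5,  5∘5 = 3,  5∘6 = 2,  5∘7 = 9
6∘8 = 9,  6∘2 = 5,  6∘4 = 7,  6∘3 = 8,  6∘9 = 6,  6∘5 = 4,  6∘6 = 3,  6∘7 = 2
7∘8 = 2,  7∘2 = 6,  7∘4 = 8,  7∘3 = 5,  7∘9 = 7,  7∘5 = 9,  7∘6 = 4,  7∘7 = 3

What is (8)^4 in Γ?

8^1 = 8
8^2 = 8 ∘ 8 = 3
8^3 = 3 ∘ 8 = 6
8^4 = 6 ∘ 8 = 9

9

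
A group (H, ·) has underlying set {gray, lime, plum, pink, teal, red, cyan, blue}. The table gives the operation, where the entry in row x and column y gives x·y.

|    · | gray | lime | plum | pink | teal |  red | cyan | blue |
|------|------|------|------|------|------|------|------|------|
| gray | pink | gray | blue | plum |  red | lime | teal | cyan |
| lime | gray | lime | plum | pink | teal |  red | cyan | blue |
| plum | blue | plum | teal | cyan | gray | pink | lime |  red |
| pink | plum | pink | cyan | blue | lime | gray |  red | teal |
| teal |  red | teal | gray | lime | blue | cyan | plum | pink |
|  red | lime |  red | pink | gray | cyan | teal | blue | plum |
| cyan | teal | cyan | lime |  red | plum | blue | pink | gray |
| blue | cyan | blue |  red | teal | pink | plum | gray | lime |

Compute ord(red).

8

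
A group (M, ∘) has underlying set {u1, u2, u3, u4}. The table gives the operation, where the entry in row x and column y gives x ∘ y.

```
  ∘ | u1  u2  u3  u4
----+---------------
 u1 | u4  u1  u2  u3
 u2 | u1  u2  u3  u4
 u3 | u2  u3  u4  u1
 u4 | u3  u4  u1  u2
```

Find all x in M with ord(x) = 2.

Identity is u2. Compute the order of each non-identity element by repeated multiplication:
  u1: u1 → u4 → u3 → u2  (order 4)
  u3: u3 → u4 → u1 → u2  (order 4)
  u4: u4 → u2  (order 2)
Elements of order 2: {u4}.

{u4}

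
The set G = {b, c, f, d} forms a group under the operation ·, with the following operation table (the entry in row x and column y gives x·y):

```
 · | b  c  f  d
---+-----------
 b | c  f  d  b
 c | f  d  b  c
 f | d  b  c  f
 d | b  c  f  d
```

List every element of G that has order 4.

{b, f}

Identity is d. Compute the order of each non-identity element by repeated multiplication:
  b: b → c → f → d  (order 4)
  c: c → d  (order 2)
  f: f → c → b → d  (order 4)
Elements of order 4: {b, f}.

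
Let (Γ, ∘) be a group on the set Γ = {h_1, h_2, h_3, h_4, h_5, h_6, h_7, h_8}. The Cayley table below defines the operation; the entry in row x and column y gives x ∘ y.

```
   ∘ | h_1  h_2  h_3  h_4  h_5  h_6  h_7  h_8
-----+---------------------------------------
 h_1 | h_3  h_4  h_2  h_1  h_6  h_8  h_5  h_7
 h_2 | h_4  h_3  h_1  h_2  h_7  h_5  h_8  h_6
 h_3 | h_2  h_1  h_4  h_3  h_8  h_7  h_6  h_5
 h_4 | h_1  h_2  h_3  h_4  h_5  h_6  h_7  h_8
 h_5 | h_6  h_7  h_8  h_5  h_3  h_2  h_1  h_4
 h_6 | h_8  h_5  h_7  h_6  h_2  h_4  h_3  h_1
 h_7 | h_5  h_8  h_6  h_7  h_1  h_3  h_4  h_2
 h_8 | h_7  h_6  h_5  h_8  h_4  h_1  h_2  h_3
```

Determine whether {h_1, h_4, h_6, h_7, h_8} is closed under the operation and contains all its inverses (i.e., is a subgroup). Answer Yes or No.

No

h_8 ∘ h_8 = h_3, which is not in {h_1, h_4, h_6, h_7, h_8}.
The subset is not closed under ∘, so it is not a subgroup.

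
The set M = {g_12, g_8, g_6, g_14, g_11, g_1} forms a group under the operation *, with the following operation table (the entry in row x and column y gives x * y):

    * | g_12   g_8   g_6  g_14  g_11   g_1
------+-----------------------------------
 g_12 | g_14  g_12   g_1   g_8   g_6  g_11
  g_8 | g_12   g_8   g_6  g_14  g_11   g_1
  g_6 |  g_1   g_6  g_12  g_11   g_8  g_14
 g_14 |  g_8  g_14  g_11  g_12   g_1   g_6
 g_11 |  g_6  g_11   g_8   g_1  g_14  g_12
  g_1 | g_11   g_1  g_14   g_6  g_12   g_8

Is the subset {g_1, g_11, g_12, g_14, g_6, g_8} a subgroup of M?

{g_1, g_11, g_12, g_14, g_6, g_8} contains the identity g_8.
Checking products: every product of two elements of {g_1, g_11, g_12, g_14, g_6, g_8} (read from the table) lies in {g_1, g_11, g_12, g_14, g_6, g_8}, so the set is closed.
In a finite group, a nonempty closed subset is a subgroup. So {g_1, g_11, g_12, g_14, g_6, g_8} ≤ M.
(Structurally, M here is isomorphic to the cyclic group Z_6.)

Yes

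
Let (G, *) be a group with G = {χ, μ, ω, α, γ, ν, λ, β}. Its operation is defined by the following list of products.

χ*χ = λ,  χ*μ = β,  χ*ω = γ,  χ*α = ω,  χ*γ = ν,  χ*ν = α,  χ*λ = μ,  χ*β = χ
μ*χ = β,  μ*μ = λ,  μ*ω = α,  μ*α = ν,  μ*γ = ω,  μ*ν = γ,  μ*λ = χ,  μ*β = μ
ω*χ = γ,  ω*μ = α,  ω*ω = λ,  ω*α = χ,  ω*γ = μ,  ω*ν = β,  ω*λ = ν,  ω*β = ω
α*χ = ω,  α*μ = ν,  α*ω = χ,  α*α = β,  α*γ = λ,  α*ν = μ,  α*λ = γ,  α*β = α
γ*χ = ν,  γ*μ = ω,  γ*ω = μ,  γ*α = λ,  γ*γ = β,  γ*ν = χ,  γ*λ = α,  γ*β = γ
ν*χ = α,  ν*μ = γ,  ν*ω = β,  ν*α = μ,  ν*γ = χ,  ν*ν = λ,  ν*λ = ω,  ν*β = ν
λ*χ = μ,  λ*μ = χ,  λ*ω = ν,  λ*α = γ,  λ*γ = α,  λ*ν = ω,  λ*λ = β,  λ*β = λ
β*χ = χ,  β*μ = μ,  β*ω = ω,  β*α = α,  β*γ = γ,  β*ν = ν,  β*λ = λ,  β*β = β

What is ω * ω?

λ

Read row ω, column ω: ω * ω = λ.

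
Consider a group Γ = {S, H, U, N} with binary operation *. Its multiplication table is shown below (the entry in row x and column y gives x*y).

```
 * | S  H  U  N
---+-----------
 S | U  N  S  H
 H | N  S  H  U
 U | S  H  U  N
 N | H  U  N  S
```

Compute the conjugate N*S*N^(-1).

The identity is U. In row N, the entry U sits in column H, so N^(-1) = H.
N*S = H
H*H = S

S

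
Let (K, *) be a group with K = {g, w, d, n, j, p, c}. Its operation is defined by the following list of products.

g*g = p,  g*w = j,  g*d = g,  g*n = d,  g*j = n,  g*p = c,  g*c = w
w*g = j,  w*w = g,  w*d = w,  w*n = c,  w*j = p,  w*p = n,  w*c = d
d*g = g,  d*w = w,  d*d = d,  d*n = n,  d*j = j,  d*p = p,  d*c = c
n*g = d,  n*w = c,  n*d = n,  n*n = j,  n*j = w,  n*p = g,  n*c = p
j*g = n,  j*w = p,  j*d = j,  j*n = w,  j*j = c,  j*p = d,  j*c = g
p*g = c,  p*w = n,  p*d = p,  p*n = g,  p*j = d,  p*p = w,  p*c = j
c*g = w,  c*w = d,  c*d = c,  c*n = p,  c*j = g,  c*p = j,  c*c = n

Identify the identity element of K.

d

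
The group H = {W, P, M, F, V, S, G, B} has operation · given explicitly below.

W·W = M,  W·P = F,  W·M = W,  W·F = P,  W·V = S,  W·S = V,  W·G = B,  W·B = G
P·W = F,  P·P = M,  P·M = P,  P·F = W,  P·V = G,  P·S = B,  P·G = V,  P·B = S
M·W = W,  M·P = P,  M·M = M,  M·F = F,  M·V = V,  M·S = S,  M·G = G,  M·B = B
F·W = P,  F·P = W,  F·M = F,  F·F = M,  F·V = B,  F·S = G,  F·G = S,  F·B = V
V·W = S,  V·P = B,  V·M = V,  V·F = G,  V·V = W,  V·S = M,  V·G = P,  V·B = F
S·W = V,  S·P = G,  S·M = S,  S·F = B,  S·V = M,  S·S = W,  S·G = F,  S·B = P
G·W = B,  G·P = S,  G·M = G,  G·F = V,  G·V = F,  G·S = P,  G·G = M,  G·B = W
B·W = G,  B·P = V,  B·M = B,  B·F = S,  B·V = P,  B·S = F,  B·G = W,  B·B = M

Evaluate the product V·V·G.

V·V = W
W·G = B

B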